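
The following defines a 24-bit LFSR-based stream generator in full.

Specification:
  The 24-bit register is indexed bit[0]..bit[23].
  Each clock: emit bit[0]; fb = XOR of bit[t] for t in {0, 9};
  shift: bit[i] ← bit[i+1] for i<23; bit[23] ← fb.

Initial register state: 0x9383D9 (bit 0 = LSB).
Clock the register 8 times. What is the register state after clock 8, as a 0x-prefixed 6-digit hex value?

0x189383

reg_0 = 0x9383D9
clock 1: out=1, reg = 0x49C1EC
clock 2: out=0, reg = 0x24E0F6
clock 3: out=0, reg = 0x12707B
clock 4: out=1, reg = 0x89383D
clock 5: out=1, reg = 0xC49C1E
clock 6: out=0, reg = 0x624E0F
clock 7: out=1, reg = 0x312707
clock 8: out=1, reg = 0x189383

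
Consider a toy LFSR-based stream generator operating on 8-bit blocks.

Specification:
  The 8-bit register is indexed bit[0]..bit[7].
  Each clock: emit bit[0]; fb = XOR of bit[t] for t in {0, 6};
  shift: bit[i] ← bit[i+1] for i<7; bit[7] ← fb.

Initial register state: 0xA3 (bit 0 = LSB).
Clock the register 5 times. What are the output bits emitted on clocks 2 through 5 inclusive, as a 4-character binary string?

reg_0 = 0xA3
clock 1: out=1, reg = 0xD1
clock 2: out=1, reg = 0x68
clock 3: out=0, reg = 0xB4
clock 4: out=0, reg = 0x5A
clock 5: out=0, reg = 0xAD

1000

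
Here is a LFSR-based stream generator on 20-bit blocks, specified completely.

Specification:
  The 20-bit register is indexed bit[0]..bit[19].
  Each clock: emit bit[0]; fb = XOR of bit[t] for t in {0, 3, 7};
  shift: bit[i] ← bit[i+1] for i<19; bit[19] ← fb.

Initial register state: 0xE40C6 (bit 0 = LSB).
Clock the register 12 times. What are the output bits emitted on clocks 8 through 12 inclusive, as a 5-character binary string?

10000

reg_0 = 0xE40C6
clock 1: out=0, reg = 0xF2063
clock 2: out=1, reg = 0xF9031
clock 3: out=1, reg = 0xFC818
clock 4: out=0, reg = 0xFE40C
clock 5: out=0, reg = 0xFF206
clock 6: out=0, reg = 0x7F903
clock 7: out=1, reg = 0xBFC81
clock 8: out=1, reg = 0x5FE40
clock 9: out=0, reg = 0x2FF20
clock 10: out=0, reg = 0x17F90
clock 11: out=0, reg = 0x8BFC8
clock 12: out=0, reg = 0x45FE4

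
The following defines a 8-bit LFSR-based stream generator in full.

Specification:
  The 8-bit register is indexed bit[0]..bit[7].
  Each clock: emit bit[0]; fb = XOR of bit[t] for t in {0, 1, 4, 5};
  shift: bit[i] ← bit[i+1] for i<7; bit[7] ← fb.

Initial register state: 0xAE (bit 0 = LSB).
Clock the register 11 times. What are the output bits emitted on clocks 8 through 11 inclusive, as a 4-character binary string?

1011

reg_0 = 0xAE
clock 1: out=0, reg = 0x57
clock 2: out=1, reg = 0xAB
clock 3: out=1, reg = 0xD5
clock 4: out=1, reg = 0x6A
clock 5: out=0, reg = 0x35
clock 6: out=1, reg = 0x9A
clock 7: out=0, reg = 0x4D
clock 8: out=1, reg = 0xA6
clock 9: out=0, reg = 0x53
clock 10: out=1, reg = 0xA9
clock 11: out=1, reg = 0x54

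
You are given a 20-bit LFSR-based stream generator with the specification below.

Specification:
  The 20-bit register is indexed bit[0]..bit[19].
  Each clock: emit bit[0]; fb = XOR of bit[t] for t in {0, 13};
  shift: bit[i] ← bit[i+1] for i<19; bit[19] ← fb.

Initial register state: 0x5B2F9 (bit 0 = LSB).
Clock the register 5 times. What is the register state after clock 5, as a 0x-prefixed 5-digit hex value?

0xA2D97

reg_0 = 0x5B2F9
clock 1: out=1, reg = 0x2D97C
clock 2: out=0, reg = 0x16CBE
clock 3: out=0, reg = 0x8B65F
clock 4: out=1, reg = 0x45B2F
clock 5: out=1, reg = 0xA2D97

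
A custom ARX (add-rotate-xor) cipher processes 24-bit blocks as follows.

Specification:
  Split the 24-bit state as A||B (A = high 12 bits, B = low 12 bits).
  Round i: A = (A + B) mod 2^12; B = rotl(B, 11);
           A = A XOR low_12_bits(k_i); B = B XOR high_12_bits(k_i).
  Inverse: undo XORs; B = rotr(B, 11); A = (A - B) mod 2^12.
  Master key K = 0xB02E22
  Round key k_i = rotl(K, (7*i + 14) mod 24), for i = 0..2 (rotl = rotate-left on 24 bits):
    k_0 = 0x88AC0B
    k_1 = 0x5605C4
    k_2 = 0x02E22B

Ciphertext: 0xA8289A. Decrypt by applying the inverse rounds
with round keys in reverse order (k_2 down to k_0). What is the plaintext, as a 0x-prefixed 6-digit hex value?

s_0 = ciphertext = 0xA8289A
s_1 = InvRound(s_0, k_2) = 0x740169
s_2 = InvRound(s_1, k_1) = 0xA72812
s_3 = InvRound(s_2, k_0) = 0x549130

0x549130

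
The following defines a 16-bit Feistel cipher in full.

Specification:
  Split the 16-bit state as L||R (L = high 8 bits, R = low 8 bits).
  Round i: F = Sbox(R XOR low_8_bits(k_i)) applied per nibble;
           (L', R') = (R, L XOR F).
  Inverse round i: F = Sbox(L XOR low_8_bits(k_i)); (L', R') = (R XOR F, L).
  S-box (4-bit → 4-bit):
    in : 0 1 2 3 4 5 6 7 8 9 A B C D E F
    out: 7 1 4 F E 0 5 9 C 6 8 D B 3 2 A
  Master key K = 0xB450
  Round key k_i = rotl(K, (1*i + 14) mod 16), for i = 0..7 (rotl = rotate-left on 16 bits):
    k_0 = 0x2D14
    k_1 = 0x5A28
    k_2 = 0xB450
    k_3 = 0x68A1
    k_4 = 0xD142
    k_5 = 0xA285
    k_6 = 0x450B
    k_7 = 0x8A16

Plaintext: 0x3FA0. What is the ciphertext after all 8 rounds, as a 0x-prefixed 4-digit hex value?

0xD3FC

s_0 = plaintext = 0x3FA0
s_1 = Round(s_0, k_0) = 0xA0E1
s_2 = Round(s_1, k_1) = 0xE116
s_3 = Round(s_2, k_2) = 0x1604
s_4 = Round(s_3, k_3) = 0x0496
s_5 = Round(s_4, k_4) = 0x963A
s_6 = Round(s_5, k_5) = 0x3A4C
s_7 = Round(s_6, k_6) = 0x4CD3
s_8 = Round(s_7, k_7) = 0xD3FC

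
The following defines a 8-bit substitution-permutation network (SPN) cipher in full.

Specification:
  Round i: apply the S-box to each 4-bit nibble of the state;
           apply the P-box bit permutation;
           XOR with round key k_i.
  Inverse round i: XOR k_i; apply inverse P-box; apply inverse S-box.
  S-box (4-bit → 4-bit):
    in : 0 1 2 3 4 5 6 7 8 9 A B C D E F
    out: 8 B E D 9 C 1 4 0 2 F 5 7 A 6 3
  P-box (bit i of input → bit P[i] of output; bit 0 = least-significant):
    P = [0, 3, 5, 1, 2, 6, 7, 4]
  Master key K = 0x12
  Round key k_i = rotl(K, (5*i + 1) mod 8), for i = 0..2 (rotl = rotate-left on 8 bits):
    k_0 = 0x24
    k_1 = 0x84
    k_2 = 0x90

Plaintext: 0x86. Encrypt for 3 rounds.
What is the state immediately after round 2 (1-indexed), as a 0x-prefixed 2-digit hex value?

s_0 = plaintext = 0x86
s_1 = Round(s_0, k_0) = 0x25
s_2 = Round(s_1, k_1) = 0x76
s_3 = Round(s_2, k_2) = 0x11

0x76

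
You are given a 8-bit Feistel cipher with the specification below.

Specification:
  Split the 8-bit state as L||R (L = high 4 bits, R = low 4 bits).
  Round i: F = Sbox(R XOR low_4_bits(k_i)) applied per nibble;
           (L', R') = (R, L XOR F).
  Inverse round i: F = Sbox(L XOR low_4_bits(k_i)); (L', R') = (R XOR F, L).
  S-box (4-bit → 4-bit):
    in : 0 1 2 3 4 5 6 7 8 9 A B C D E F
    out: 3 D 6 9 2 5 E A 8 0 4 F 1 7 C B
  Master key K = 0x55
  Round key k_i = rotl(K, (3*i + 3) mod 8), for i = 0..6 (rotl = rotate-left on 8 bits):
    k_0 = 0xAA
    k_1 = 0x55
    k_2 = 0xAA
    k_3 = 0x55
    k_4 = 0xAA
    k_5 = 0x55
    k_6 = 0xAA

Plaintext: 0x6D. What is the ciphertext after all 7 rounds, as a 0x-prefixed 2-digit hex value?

0xFF

s_0 = plaintext = 0x6D
s_1 = Round(s_0, k_0) = 0xDC
s_2 = Round(s_1, k_1) = 0xCD
s_3 = Round(s_2, k_2) = 0xD6
s_4 = Round(s_3, k_3) = 0x64
s_5 = Round(s_4, k_4) = 0x4A
s_6 = Round(s_5, k_5) = 0xAF
s_7 = Round(s_6, k_6) = 0xFF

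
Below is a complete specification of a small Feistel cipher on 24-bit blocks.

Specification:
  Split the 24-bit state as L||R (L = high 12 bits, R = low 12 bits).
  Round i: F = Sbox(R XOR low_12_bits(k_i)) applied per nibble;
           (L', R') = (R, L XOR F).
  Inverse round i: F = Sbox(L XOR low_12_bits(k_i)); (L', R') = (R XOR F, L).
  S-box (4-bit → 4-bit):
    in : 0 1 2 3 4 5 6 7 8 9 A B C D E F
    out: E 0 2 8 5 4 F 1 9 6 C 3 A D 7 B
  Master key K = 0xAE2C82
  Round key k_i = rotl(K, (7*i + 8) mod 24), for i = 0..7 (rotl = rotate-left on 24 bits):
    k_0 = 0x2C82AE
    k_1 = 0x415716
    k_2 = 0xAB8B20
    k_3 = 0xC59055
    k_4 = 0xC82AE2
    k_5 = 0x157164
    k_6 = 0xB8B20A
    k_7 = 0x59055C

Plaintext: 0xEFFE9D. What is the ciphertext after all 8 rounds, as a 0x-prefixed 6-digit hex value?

s_0 = plaintext = 0xEFFE9D
s_1 = Round(s_0, k_0) = 0xE9D477
s_2 = Round(s_1, k_1) = 0x47766D
s_3 = Round(s_2, k_2) = 0x66D92A
s_4 = Round(s_3, k_3) = 0x92A076
s_5 = Round(s_4, k_4) = 0x07654F
s_6 = Round(s_5, k_5) = 0x54F555
s_7 = Round(s_6, k_6) = 0x555404
s_8 = Round(s_7, k_7) = 0x40451C

0x40451C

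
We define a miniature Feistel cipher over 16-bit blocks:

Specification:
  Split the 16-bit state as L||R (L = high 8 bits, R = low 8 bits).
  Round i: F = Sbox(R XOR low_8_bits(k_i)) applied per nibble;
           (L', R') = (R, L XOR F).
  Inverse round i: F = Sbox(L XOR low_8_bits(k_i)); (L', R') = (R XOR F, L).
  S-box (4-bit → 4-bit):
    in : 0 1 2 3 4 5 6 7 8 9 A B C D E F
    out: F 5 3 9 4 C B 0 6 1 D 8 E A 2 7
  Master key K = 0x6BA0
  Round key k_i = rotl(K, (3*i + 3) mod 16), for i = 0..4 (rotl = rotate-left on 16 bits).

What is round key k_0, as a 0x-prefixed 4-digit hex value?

0x5D03

K = 0x6BA0
k_0 = rotl(K, (3*0+3) mod 16) = rotl(K, 3) = 0x5D03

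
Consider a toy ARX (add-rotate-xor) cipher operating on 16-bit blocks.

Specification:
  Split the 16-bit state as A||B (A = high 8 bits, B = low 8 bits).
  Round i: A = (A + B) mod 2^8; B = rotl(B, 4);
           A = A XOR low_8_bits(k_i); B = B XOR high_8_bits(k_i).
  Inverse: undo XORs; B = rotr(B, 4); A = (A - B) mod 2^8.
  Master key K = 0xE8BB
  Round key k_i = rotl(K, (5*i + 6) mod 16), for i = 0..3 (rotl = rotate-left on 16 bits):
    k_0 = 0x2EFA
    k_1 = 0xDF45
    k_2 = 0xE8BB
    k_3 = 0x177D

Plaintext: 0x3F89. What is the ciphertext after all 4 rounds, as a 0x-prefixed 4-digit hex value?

s_0 = plaintext = 0x3F89
s_1 = Round(s_0, k_0) = 0x32B6
s_2 = Round(s_1, k_1) = 0xADB4
s_3 = Round(s_2, k_2) = 0xDAA3
s_4 = Round(s_3, k_3) = 0x002D

0x002D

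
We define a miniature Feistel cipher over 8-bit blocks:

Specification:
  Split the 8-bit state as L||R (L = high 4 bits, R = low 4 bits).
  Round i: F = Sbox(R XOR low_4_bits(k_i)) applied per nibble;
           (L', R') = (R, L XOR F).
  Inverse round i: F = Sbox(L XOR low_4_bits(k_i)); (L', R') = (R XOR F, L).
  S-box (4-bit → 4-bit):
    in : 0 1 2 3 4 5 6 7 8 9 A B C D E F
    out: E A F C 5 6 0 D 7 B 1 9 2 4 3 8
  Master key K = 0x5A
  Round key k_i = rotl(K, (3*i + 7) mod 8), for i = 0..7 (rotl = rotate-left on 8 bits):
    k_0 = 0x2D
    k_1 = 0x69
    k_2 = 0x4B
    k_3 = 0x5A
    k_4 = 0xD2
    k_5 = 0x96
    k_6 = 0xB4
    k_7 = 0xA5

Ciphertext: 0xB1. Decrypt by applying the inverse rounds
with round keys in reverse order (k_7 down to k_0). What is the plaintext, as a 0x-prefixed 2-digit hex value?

s_0 = ciphertext = 0xB1
s_1 = InvRound(s_0, k_7) = 0x2B
s_2 = InvRound(s_1, k_6) = 0xB2
s_3 = InvRound(s_2, k_5) = 0x6B
s_4 = InvRound(s_3, k_4) = 0xE6
s_5 = InvRound(s_4, k_3) = 0x3E
s_6 = InvRound(s_5, k_2) = 0x93
s_7 = InvRound(s_6, k_1) = 0xD9
s_8 = InvRound(s_7, k_0) = 0x7D

0x7D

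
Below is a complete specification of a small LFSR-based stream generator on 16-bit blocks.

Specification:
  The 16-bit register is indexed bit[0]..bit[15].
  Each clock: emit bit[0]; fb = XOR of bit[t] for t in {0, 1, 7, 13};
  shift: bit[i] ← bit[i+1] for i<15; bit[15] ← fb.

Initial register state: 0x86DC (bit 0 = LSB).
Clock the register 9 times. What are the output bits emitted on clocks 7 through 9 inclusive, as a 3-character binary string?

reg_0 = 0x86DC
clock 1: out=0, reg = 0xC36E
clock 2: out=0, reg = 0xE1B7
clock 3: out=1, reg = 0x70DB
clock 4: out=1, reg = 0x386D
clock 5: out=1, reg = 0x1C36
clock 6: out=0, reg = 0x8E1B
clock 7: out=1, reg = 0x470D
clock 8: out=1, reg = 0xA386
clock 9: out=0, reg = 0xD1C3

110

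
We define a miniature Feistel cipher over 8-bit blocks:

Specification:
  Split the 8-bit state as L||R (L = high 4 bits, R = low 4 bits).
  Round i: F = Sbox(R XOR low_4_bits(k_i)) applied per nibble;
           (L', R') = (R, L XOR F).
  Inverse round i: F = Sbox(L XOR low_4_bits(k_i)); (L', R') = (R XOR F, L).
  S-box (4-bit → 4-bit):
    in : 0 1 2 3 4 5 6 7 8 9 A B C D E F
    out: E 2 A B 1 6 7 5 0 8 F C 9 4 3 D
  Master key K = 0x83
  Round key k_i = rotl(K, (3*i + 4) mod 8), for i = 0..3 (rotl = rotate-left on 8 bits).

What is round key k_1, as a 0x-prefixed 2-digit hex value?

0xC1

K = 0x83
k_0 = rotl(K, (3*0+4) mod 8) = rotl(K, 4) = 0x38
k_1 = rotl(K, (3*1+4) mod 8) = rotl(K, 7) = 0xC1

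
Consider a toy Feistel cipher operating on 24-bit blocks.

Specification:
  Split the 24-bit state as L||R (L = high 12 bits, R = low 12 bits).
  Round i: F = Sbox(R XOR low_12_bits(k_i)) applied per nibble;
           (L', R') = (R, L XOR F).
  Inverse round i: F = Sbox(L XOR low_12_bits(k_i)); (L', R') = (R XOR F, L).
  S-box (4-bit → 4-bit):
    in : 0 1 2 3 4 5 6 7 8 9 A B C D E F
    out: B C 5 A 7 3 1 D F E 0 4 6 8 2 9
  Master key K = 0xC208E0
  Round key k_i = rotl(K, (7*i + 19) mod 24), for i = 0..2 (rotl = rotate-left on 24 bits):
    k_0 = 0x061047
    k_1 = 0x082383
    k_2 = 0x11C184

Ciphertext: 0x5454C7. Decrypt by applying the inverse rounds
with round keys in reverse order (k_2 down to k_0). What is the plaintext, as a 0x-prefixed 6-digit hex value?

0x193E1A

s_0 = ciphertext = 0x5454C7
s_1 = InvRound(s_0, k_2) = 0x3AB545
s_2 = InvRound(s_1, k_1) = 0xE1A3AB
s_3 = InvRound(s_2, k_0) = 0x193E1A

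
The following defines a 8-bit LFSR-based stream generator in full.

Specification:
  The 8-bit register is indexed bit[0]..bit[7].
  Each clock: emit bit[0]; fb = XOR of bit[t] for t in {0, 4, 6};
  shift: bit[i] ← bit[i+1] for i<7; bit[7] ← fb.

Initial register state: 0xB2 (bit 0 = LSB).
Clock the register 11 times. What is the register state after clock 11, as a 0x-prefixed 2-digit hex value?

reg_0 = 0xB2
clock 1: out=0, reg = 0xD9
clock 2: out=1, reg = 0xEC
clock 3: out=0, reg = 0xF6
clock 4: out=0, reg = 0x7B
clock 5: out=1, reg = 0xBD
clock 6: out=1, reg = 0x5E
clock 7: out=0, reg = 0x2F
clock 8: out=1, reg = 0x97
clock 9: out=1, reg = 0x4B
clock 10: out=1, reg = 0x25
clock 11: out=1, reg = 0x92

0x92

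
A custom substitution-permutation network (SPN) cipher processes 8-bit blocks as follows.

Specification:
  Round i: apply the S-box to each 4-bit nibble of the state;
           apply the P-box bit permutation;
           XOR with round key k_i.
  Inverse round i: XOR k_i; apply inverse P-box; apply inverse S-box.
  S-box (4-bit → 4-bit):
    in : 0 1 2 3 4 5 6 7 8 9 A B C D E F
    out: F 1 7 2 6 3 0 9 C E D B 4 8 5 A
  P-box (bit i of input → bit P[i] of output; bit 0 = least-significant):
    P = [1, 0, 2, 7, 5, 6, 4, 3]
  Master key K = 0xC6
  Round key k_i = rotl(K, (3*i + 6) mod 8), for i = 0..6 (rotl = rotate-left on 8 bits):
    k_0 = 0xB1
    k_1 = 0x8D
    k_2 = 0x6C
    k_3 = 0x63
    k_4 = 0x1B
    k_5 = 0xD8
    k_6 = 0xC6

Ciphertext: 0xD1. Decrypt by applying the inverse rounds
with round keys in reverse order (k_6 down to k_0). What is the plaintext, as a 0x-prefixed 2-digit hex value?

s_0 = ciphertext = 0xD1
s_1 = InvRound(s_0, k_6) = 0xC2
s_2 = InvRound(s_1, k_5) = 0x81
s_3 = InvRound(s_2, k_4) = 0x87
s_4 = InvRound(s_3, k_3) = 0x58
s_5 = InvRound(s_4, k_2) = 0xEC
s_6 = InvRound(s_5, k_1) = 0x53
s_7 = InvRound(s_6, k_0) = 0x57

0x57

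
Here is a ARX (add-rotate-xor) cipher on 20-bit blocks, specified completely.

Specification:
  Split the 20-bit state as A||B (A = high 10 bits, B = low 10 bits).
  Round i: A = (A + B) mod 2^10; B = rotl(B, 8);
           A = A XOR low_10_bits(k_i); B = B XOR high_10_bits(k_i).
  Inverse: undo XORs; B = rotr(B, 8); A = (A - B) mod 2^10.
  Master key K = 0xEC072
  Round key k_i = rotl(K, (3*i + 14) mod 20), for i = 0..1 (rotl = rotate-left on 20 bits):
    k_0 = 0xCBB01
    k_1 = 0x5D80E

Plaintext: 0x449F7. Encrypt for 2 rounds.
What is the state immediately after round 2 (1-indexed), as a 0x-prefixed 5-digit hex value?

0x15662

s_0 = plaintext = 0x449F7
s_1 = Round(s_0, k_0) = 0x02053
s_2 = Round(s_1, k_1) = 0x15662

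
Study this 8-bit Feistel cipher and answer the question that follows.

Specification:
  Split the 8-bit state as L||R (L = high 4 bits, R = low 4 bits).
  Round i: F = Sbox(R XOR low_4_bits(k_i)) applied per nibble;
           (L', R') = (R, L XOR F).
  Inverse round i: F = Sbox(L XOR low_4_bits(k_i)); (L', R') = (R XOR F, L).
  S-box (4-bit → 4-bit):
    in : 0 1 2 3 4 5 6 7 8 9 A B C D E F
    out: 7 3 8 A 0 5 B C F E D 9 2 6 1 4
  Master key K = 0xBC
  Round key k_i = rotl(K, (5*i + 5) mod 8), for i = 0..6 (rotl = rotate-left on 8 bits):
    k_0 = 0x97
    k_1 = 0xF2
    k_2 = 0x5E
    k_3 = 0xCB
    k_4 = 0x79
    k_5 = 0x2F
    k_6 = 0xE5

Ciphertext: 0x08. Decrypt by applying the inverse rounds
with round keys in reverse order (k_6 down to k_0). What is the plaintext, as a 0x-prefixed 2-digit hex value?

0x76

s_0 = ciphertext = 0x08
s_1 = InvRound(s_0, k_6) = 0xD0
s_2 = InvRound(s_1, k_5) = 0x8D
s_3 = InvRound(s_2, k_4) = 0xE8
s_4 = InvRound(s_3, k_3) = 0xDE
s_5 = InvRound(s_4, k_2) = 0x4D
s_6 = InvRound(s_5, k_1) = 0x64
s_7 = InvRound(s_6, k_0) = 0x76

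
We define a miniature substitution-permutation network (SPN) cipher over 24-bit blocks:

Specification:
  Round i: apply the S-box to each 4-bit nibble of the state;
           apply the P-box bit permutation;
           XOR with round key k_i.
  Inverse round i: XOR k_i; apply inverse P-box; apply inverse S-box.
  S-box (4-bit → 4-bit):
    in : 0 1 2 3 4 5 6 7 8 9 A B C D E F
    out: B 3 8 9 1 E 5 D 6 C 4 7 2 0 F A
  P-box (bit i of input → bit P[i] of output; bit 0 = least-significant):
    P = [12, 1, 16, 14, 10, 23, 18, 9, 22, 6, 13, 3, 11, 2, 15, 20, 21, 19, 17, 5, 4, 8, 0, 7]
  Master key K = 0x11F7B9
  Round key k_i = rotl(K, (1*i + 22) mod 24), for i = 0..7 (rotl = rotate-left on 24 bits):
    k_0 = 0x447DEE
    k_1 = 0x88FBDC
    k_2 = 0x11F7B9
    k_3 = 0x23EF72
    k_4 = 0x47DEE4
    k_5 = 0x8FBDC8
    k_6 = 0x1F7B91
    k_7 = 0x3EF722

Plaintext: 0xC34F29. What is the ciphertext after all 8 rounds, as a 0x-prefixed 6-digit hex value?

s_0 = plaintext = 0xC34F29
s_1 = Round(s_0, k_0) = 0x653686
s_2 = Round(s_1, k_1) = 0x57C3ED
s_3 = Round(s_2, k_2) = 0xF7F014
s_4 = Round(s_3, k_3) = 0xD1FA9E
s_5 = Round(s_4, k_4) = 0x7AACE2
s_6 = Round(s_5, k_5) = 0x097B19
s_7 = Round(s_6, k_6) = 0xCC9661
s_8 = Round(s_7, k_7) = 0x624220

0x624220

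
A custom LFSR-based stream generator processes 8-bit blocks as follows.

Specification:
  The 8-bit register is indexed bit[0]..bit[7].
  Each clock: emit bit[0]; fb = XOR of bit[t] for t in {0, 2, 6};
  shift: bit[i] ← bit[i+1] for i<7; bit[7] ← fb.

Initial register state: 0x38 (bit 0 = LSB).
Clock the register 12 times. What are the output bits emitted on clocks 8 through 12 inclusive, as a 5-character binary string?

reg_0 = 0x38
clock 1: out=0, reg = 0x1C
clock 2: out=0, reg = 0x8E
clock 3: out=0, reg = 0xC7
clock 4: out=1, reg = 0xE3
clock 5: out=1, reg = 0x71
clock 6: out=1, reg = 0x38
clock 7: out=0, reg = 0x1C
clock 8: out=0, reg = 0x8E
clock 9: out=0, reg = 0xC7
clock 10: out=1, reg = 0xE3
clock 11: out=1, reg = 0x71
clock 12: out=1, reg = 0x38

00111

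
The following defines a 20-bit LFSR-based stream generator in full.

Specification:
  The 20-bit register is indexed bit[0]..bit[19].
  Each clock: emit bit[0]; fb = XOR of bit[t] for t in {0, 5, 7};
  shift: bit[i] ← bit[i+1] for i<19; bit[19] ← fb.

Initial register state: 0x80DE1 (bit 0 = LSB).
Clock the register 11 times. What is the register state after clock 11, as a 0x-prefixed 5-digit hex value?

0xB2B01

reg_0 = 0x80DE1
clock 1: out=1, reg = 0xC06F0
clock 2: out=0, reg = 0x60378
clock 3: out=0, reg = 0xB01BC
clock 4: out=0, reg = 0x580DE
clock 5: out=0, reg = 0xAC06F
clock 6: out=1, reg = 0x56037
clock 7: out=1, reg = 0x2B01B
clock 8: out=1, reg = 0x9580D
clock 9: out=1, reg = 0xCAC06
clock 10: out=0, reg = 0x65603
clock 11: out=1, reg = 0xB2B01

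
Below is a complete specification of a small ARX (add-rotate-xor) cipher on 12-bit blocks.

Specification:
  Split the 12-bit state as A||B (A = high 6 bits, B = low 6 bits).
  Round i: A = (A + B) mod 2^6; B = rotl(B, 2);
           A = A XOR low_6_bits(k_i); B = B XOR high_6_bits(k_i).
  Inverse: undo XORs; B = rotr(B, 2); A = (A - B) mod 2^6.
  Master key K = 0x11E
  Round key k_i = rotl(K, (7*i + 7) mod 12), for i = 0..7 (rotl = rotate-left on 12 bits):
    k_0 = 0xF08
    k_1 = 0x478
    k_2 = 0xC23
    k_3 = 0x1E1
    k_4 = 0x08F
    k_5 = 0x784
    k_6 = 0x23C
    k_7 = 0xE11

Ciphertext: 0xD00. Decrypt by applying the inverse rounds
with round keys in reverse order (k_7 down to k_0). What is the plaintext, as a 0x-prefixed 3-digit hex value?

s_0 = ciphertext = 0xD00
s_1 = InvRound(s_0, k_7) = 0x5CE
s_2 = InvRound(s_1, k_6) = 0x2A1
s_3 = InvRound(s_2, k_5) = 0x3FF
s_4 = InvRound(s_3, k_4) = 0x85F
s_5 = InvRound(s_4, k_3) = 0xE86
s_6 = InvRound(s_5, k_2) = 0xB2D
s_7 = InvRound(s_6, k_1) = 0x14F
s_8 = InvRound(s_7, k_0) = 0x47C

0x47C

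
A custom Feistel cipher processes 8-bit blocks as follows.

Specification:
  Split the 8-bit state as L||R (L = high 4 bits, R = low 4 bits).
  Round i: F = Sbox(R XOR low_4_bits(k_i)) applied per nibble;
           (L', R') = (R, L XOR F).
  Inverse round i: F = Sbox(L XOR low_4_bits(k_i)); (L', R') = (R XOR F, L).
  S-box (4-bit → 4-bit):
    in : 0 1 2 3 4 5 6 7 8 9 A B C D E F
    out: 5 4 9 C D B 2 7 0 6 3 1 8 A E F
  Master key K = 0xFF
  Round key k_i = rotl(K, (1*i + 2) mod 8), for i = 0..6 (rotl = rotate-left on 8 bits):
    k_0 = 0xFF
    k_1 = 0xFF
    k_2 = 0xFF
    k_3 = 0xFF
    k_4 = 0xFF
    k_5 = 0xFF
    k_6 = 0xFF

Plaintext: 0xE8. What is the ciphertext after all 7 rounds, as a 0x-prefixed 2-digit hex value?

0x9F

s_0 = plaintext = 0xE8
s_1 = Round(s_0, k_0) = 0x89
s_2 = Round(s_1, k_1) = 0x9A
s_3 = Round(s_2, k_2) = 0xA2
s_4 = Round(s_3, k_3) = 0x20
s_5 = Round(s_4, k_4) = 0x0D
s_6 = Round(s_5, k_5) = 0xD9
s_7 = Round(s_6, k_6) = 0x9F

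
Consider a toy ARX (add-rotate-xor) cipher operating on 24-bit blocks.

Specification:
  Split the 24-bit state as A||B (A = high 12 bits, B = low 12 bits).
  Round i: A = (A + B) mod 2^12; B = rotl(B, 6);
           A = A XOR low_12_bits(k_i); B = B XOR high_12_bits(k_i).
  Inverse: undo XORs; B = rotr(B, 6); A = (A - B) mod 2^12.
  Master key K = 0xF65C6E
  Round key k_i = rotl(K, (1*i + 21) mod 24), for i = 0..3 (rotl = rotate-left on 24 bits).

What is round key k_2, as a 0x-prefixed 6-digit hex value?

0x7B2E37

K = 0xF65C6E
k_0 = rotl(K, (1*0+21) mod 24) = rotl(K, 21) = 0xDECB8D
k_1 = rotl(K, (1*1+21) mod 24) = rotl(K, 22) = 0xBD971B
k_2 = rotl(K, (1*2+21) mod 24) = rotl(K, 23) = 0x7B2E37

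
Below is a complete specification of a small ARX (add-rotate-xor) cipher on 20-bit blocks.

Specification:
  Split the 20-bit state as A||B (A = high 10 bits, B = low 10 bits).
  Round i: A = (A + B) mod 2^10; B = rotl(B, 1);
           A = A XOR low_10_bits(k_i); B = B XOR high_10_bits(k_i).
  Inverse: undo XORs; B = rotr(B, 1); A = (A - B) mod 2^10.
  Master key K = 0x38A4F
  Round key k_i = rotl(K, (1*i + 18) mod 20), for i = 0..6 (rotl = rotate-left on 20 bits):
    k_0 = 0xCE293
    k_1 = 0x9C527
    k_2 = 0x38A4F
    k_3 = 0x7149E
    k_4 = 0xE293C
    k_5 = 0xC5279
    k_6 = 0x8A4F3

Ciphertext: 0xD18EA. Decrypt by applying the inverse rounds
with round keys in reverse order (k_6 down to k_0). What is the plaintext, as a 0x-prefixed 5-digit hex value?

s_0 = ciphertext = 0xD18EA
s_1 = InvRound(s_0, k_6) = 0x15361
s_2 = InvRound(s_1, k_5) = 0xFCE3A
s_3 = InvRound(s_2, k_4) = 0x7DCD8
s_4 = InvRound(s_3, k_3) = 0xB6E8E
s_5 = InvRound(s_4, k_2) = 0xD7936
s_6 = InvRound(s_5, k_1) = 0xB5BA3
s_7 = InvRound(s_6, k_0) = 0x7E24D

0x7E24D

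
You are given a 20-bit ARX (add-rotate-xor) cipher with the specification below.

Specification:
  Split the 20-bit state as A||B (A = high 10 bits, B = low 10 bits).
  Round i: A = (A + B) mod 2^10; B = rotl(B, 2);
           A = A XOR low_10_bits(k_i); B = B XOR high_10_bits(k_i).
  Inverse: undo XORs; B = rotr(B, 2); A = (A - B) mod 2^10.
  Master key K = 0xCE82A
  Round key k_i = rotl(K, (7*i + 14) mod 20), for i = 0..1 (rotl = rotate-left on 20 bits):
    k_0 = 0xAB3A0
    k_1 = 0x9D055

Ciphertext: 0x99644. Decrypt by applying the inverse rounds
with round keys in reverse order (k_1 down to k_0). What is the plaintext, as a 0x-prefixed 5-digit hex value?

0x370A8

s_0 = ciphertext = 0x99644
s_1 = InvRound(s_0, k_1) = 0x8900C
s_2 = InvRound(s_1, k_0) = 0x370A8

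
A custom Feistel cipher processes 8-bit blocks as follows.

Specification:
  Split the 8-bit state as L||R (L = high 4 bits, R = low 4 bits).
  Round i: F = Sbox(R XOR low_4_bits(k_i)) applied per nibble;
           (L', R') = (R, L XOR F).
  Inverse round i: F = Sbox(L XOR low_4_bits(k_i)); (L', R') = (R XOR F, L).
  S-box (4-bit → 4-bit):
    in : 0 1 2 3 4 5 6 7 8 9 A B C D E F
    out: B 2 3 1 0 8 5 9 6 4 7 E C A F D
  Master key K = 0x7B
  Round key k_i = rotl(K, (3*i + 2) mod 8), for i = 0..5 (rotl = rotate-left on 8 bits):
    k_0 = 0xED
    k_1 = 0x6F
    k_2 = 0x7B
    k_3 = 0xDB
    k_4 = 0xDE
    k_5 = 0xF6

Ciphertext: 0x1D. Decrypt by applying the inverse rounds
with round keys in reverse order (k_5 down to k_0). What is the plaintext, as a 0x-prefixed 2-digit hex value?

0xCC

s_0 = ciphertext = 0x1D
s_1 = InvRound(s_0, k_5) = 0x41
s_2 = InvRound(s_1, k_4) = 0x64
s_3 = InvRound(s_2, k_3) = 0xE6
s_4 = InvRound(s_3, k_2) = 0xEE
s_5 = InvRound(s_4, k_1) = 0xCE
s_6 = InvRound(s_5, k_0) = 0xCC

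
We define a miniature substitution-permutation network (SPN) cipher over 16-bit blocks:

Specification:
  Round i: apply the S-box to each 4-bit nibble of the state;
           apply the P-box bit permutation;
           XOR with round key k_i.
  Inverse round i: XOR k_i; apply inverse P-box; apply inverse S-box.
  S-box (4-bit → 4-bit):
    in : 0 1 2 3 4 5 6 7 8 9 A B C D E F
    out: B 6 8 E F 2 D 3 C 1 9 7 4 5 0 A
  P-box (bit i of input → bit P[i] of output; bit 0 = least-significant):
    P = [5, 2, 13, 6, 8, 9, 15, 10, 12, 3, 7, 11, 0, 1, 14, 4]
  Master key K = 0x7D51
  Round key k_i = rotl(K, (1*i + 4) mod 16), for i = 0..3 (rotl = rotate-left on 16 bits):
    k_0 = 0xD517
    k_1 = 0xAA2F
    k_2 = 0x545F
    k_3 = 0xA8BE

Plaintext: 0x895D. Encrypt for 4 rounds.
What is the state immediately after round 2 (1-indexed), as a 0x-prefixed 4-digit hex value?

s_0 = plaintext = 0x895D
s_1 = Round(s_0, k_0) = 0xA727
s_2 = Round(s_1, k_1) = 0xBE12
s_3 = Round(s_2, k_2) = 0x961C
s_4 = Round(s_3, k_3) = 0x123F

0xBE12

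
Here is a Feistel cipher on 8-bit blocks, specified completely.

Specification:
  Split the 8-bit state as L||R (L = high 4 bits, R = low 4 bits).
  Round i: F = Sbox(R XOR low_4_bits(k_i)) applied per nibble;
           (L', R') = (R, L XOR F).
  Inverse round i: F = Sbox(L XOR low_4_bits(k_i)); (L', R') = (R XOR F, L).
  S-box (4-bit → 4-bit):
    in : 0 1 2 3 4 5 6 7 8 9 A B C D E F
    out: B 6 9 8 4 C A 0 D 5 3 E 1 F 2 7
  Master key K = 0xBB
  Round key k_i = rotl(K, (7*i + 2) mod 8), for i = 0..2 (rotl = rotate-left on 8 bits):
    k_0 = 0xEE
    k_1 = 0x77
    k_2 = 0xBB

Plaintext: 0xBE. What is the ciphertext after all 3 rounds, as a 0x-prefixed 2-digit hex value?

s_0 = plaintext = 0xBE
s_1 = Round(s_0, k_0) = 0xE0
s_2 = Round(s_1, k_1) = 0x0E
s_3 = Round(s_2, k_2) = 0xEC

0xEC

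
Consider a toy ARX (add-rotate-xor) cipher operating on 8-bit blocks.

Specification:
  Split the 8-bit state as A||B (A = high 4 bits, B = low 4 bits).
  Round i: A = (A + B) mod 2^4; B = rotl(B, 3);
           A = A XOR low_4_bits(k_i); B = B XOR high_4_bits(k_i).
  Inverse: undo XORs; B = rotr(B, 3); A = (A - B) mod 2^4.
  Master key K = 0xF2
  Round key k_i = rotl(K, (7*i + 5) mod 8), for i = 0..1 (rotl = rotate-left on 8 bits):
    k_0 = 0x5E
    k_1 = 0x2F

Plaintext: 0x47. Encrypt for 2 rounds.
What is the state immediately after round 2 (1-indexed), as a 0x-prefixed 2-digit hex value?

s_0 = plaintext = 0x47
s_1 = Round(s_0, k_0) = 0x5E
s_2 = Round(s_1, k_1) = 0xC5

0xC5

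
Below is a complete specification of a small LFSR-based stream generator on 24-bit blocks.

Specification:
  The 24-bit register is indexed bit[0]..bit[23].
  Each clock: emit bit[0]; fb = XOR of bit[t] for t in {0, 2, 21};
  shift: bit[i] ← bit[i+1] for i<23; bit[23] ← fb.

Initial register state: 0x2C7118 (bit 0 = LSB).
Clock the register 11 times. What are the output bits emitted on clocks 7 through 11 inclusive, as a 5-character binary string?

00100

reg_0 = 0x2C7118
clock 1: out=0, reg = 0x96388C
clock 2: out=0, reg = 0xCB1C46
clock 3: out=0, reg = 0xE58E23
clock 4: out=1, reg = 0x72C711
clock 5: out=1, reg = 0x396388
clock 6: out=0, reg = 0x9CB1C4
clock 7: out=0, reg = 0xCE58E2
clock 8: out=0, reg = 0x672C71
clock 9: out=1, reg = 0x339638
clock 10: out=0, reg = 0x99CB1C
clock 11: out=0, reg = 0xCCE58E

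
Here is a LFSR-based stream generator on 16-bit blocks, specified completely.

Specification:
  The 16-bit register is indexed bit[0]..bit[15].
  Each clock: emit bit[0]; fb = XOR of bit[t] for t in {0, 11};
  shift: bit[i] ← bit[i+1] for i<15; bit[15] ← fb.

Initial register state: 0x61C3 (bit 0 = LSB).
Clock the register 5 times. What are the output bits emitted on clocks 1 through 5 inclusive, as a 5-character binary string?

11000

reg_0 = 0x61C3
clock 1: out=1, reg = 0xB0E1
clock 2: out=1, reg = 0xD870
clock 3: out=0, reg = 0xEC38
clock 4: out=0, reg = 0xF61C
clock 5: out=0, reg = 0x7B0E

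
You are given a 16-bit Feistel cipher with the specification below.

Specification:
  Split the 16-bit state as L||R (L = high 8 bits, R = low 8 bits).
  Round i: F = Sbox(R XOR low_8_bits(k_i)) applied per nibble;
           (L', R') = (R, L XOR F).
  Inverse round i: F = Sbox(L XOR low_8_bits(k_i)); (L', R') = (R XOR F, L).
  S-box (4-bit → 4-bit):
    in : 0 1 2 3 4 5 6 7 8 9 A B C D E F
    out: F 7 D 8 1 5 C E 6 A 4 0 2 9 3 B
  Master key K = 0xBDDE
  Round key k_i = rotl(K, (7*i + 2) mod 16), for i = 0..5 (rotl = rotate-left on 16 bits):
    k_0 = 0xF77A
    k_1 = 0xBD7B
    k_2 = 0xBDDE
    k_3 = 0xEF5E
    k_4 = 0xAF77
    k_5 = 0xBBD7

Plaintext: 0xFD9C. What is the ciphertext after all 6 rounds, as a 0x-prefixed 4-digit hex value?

0xB331

s_0 = plaintext = 0xFD9C
s_1 = Round(s_0, k_0) = 0x9CC1
s_2 = Round(s_1, k_1) = 0xC198
s_3 = Round(s_2, k_2) = 0x98DD
s_4 = Round(s_3, k_3) = 0xDDF0
s_5 = Round(s_4, k_4) = 0xF0B3
s_6 = Round(s_5, k_5) = 0xB331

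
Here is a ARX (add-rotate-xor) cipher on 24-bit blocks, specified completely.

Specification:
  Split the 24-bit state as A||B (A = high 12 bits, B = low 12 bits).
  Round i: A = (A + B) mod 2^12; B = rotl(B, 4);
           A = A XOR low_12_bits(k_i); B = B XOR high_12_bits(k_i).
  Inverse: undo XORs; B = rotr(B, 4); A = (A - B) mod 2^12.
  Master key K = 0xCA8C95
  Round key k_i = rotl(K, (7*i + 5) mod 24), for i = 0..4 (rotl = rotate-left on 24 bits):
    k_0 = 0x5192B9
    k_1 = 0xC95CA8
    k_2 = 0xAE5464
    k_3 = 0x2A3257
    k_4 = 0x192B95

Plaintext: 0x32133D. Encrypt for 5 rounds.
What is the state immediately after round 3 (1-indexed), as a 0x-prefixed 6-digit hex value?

s_0 = plaintext = 0x32133D
s_1 = Round(s_0, k_0) = 0x4E76CA
s_2 = Round(s_1, k_1) = 0x719033
s_3 = Round(s_2, k_2) = 0x3289D5
s_4 = Round(s_3, k_3) = 0xEAAFFA
s_5 = Round(s_4, k_4) = 0x531E3D

0x3289D5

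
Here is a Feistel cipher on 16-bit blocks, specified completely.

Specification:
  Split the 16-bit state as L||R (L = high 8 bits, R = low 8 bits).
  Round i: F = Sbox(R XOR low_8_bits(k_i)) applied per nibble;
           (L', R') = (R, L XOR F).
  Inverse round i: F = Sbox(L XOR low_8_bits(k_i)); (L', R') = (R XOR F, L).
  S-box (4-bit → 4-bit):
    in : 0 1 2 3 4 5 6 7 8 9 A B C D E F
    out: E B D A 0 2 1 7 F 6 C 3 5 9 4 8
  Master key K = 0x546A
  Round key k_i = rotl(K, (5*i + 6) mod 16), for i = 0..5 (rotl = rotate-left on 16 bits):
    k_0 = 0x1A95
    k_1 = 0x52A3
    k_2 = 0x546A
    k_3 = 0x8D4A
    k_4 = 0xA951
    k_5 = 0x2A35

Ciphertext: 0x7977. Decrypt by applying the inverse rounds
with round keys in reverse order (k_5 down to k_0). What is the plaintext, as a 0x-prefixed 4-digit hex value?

0xFCE4

s_0 = ciphertext = 0x7977
s_1 = InvRound(s_0, k_5) = 0x7279
s_2 = InvRound(s_1, k_4) = 0xA372
s_3 = InvRound(s_2, k_3) = 0x34A3
s_4 = InvRound(s_3, k_2) = 0x8734
s_5 = InvRound(s_4, k_1) = 0xE487
s_6 = InvRound(s_5, k_0) = 0xFCE4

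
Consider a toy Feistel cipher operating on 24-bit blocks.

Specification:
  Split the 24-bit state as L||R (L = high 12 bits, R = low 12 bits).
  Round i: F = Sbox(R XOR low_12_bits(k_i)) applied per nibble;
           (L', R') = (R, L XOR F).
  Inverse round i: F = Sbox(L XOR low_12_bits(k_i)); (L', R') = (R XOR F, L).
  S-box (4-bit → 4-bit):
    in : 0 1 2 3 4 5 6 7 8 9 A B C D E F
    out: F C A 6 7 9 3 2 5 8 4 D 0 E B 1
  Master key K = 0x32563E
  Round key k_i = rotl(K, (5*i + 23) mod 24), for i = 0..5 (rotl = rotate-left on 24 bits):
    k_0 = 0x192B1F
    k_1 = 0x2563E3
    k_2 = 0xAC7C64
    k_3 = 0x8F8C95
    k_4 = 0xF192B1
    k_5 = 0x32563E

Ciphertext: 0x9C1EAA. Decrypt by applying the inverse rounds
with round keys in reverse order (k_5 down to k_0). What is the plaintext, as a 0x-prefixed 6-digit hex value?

0x99C36C

s_0 = ciphertext = 0x9C1EAA
s_1 = InvRound(s_0, k_5) = 0xFBB9C1
s_2 = InvRound(s_1, k_4) = 0x735FBB
s_3 = InvRound(s_2, k_3) = 0x2F4735
s_4 = InvRound(s_3, k_2) = 0xCBA2F4
s_5 = InvRound(s_4, k_1) = 0x36CCBA
s_6 = InvRound(s_5, k_0) = 0x99C36C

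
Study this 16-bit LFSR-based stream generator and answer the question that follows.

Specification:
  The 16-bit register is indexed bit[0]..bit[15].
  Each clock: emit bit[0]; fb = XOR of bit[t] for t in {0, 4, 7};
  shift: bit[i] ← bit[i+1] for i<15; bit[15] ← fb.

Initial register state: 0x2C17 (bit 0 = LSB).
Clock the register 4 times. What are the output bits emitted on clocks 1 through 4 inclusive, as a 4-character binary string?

1110

reg_0 = 0x2C17
clock 1: out=1, reg = 0x160B
clock 2: out=1, reg = 0x8B05
clock 3: out=1, reg = 0xC582
clock 4: out=0, reg = 0xE2C1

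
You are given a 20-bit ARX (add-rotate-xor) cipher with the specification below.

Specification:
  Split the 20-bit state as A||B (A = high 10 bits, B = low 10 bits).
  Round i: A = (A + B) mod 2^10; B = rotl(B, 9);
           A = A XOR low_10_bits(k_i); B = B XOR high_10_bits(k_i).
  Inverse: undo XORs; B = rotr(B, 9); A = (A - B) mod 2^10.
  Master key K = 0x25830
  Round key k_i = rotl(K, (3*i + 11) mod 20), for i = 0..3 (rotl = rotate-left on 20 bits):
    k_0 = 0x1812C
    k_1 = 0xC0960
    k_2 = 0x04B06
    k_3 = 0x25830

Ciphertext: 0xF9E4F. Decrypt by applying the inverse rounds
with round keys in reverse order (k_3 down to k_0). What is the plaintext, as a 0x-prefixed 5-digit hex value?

0xDB1C0

s_0 = ciphertext = 0xF9E4F
s_1 = InvRound(s_0, k_3) = 0x891B3
s_2 = InvRound(s_1, k_2) = 0x78342
s_3 = InvRound(s_2, k_1) = 0x00080
s_4 = InvRound(s_3, k_0) = 0xDB1C0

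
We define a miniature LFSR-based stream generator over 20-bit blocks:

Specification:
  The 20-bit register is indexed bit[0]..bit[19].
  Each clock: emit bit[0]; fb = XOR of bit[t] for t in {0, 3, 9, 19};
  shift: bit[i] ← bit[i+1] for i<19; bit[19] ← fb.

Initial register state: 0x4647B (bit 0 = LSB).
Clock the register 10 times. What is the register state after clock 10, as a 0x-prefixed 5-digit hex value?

0x90919

reg_0 = 0x4647B
clock 1: out=1, reg = 0x2323D
clock 2: out=1, reg = 0x9191E
clock 3: out=0, reg = 0x48C8F
clock 4: out=1, reg = 0x24647
clock 5: out=1, reg = 0x12323
clock 6: out=1, reg = 0x09191
clock 7: out=1, reg = 0x848C8
clock 8: out=0, reg = 0x42464
clock 9: out=0, reg = 0x21232
clock 10: out=0, reg = 0x90919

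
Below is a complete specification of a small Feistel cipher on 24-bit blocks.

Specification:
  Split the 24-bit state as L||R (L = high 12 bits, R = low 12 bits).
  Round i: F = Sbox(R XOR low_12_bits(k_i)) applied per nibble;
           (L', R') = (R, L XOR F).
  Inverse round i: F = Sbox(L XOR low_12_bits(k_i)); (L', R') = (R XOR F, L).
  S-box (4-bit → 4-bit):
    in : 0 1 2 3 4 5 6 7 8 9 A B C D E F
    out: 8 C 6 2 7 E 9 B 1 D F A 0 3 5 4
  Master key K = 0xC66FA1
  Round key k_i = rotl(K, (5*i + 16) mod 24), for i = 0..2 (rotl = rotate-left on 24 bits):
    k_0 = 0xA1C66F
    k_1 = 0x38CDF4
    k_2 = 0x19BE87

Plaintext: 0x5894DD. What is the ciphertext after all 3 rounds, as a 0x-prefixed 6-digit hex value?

0x1E77B7

s_0 = plaintext = 0x5894DD
s_1 = Round(s_0, k_0) = 0x4DD32F
s_2 = Round(s_1, k_1) = 0x32F1E7
s_3 = Round(s_2, k_2) = 0x1E77B7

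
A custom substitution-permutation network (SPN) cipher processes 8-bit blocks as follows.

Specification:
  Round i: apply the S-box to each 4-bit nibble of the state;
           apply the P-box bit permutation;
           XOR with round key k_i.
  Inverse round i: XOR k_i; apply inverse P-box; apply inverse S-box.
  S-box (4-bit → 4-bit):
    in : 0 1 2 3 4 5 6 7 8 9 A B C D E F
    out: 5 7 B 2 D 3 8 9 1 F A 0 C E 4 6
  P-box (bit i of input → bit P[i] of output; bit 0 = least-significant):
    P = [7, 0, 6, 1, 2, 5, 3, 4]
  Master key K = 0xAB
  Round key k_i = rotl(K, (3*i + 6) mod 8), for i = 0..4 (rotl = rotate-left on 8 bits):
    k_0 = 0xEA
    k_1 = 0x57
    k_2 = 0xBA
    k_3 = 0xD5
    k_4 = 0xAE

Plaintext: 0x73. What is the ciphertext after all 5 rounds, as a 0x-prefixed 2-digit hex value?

0xE6

s_0 = plaintext = 0x73
s_1 = Round(s_0, k_0) = 0xFF
s_2 = Round(s_1, k_1) = 0x3E
s_3 = Round(s_2, k_2) = 0xDA
s_4 = Round(s_3, k_3) = 0xEE
s_5 = Round(s_4, k_4) = 0xE6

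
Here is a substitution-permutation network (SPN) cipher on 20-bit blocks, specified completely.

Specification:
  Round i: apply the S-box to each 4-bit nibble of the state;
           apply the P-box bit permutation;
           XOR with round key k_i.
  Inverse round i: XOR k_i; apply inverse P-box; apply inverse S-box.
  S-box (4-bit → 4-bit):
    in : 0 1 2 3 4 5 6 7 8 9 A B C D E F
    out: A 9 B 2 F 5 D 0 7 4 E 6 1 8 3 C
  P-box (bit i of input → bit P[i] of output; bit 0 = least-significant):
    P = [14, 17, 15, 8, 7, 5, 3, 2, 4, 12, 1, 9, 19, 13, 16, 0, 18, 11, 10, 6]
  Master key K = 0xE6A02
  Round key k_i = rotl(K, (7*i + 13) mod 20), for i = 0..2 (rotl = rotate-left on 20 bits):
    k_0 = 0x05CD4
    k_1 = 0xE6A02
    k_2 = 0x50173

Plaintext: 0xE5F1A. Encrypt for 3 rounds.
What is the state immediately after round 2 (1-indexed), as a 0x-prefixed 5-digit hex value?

s_0 = plaintext = 0xE5F1A
s_1 = Round(s_0, k_0) = 0xFD752
s_2 = Round(s_1, k_1) = 0xC2FCB
s_3 = Round(s_2, k_2) = 0xBA3F0

0xC2FCB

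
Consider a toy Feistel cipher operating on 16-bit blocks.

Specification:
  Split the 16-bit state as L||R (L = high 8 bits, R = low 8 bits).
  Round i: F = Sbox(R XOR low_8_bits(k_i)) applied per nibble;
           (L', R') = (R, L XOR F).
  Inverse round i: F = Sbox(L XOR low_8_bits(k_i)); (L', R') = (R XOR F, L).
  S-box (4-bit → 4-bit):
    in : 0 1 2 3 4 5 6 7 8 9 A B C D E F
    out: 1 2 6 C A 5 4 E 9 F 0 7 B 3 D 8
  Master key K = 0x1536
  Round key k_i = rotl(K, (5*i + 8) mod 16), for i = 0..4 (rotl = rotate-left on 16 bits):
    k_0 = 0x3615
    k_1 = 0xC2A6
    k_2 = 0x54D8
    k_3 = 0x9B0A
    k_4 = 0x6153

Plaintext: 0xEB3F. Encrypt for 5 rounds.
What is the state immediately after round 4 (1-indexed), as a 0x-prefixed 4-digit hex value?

0x117B

s_0 = plaintext = 0xEB3F
s_1 = Round(s_0, k_0) = 0x3F8B
s_2 = Round(s_1, k_1) = 0x8B5C
s_3 = Round(s_2, k_2) = 0x5C11
s_4 = Round(s_3, k_3) = 0x117B
s_5 = Round(s_4, k_4) = 0x7B78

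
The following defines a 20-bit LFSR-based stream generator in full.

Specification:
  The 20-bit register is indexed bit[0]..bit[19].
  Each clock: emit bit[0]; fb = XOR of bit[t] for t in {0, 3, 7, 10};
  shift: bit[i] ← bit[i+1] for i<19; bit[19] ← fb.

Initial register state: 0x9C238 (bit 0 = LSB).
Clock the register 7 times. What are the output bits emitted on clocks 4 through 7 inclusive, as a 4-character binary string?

reg_0 = 0x9C238
clock 1: out=0, reg = 0xCE11C
clock 2: out=0, reg = 0xE708E
clock 3: out=0, reg = 0x73847
clock 4: out=1, reg = 0xB9C23
clock 5: out=1, reg = 0x5CE11
clock 6: out=1, reg = 0x2E708
clock 7: out=0, reg = 0x17384

1110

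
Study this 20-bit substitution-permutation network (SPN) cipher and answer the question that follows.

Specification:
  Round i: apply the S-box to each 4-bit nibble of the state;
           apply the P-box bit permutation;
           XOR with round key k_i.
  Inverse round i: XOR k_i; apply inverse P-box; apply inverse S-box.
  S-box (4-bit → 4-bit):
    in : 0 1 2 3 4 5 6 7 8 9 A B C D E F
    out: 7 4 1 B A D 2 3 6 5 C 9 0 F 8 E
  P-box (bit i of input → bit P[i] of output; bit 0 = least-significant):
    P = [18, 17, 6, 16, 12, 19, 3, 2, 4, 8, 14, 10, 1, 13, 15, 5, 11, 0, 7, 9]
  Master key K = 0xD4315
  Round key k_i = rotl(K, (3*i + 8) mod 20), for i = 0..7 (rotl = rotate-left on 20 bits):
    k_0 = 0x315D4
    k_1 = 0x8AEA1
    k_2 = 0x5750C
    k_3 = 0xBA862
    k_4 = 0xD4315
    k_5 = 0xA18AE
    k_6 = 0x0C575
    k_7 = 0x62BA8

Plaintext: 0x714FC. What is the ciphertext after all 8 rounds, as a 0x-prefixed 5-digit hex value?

s_0 = plaintext = 0x714FC
s_1 = Round(s_0, k_0) = 0xB98D9
s_2 = Round(s_1, k_1) = 0x475EF
s_3 = Round(s_2, k_2) = 0x6135B
s_4 = Round(s_3, k_3) = 0xE3D7F
s_5 = Round(s_4, k_4) = 0x63467
s_6 = Round(s_5, k_5) = 0x43D8D
s_7 = Round(s_6, k_6) = 0xFA20E
s_8 = Round(s_7, k_7) = 0xFB911

0xFB911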